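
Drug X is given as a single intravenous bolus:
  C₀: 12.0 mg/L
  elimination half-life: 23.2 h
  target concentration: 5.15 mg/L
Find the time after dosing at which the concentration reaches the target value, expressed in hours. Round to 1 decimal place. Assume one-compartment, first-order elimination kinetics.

28.3 h

k = ln2 / t½ = 0.693147 / 23.2 = 0.02988 h⁻¹
t = ln(C₀ / C) / k = ln(12.00 / 5.15) / 0.02988
  = ln(2.330) / 0.02988 = 0.8459 / 0.02988 = 28.31 h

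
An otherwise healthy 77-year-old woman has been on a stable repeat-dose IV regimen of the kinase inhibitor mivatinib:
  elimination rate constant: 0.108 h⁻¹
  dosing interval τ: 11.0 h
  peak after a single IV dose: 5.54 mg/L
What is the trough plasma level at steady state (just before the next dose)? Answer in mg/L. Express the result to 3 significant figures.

2.43 mg/L

e^(−kτ) = e^(−0.1080 × 11.0) = 0.3048
Accumulation ratio R = 1 / (1 − e^(−kτ)) = 1 / (1 − 0.3048) = 1.438
Steady-state trough = C₀ × R × e^(−kτ) = 5.54 × 1.438 × 0.3048 = 2.428 mg/L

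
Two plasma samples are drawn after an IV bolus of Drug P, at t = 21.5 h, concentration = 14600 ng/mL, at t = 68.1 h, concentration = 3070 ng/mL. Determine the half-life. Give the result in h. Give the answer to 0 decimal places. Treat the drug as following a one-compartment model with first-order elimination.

21 h

k = ln(C₁/C₂) / (t₂ − t₁) = ln(14600/3070) / (68.1 − 21.5)
  = 1.559 / 46.60 = 0.03345 h⁻¹
t½ = ln2 / k = 0.693147 / 0.03345 = 20.72 h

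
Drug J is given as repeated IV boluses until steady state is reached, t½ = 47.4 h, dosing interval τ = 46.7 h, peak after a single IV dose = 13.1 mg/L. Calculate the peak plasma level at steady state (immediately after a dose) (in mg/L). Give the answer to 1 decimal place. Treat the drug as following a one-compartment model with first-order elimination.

k = ln2 / t½ = 0.693147 / 47.4 = 0.01462 h⁻¹
e^(−kτ) = e^(−0.01462 × 46.7) = 0.5052
Accumulation ratio R = 1 / (1 − e^(−kτ)) = 1 / (1 − 0.5052) = 2.021
Steady-state peak = C₀ × R = 13.1 × 2.021 = 26.48 mg/L

26.5 mg/L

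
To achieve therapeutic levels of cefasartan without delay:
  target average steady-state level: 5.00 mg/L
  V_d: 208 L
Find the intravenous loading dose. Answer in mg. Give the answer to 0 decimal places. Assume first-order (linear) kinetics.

LD = Css × Vd = 5.00 × 208 = 1040 mg

1040 mg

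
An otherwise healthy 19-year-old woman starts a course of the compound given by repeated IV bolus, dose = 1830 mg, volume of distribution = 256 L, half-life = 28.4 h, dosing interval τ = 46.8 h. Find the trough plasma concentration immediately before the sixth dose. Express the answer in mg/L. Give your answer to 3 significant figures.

3.34 mg/L

C₀ per dose = Dose / Vd = 1830 / 256 = 7.148 mg/L
k = ln2 / t½ = 0.693147 / 28.4 = 0.02441 h⁻¹
Fraction remaining after one interval: r = e^(−kτ) = e^(−0.02441 × 46.8) = 0.3191
Before dose 6, 5 doses have been given (aged 1τ, 2τ, 3τ, 4τ, 5τ).
C_trough = C₀ × (r + r² + … + r^5) = C₀ × r(1−r^5)/(1−r)
        = 7.148 × 0.3191 × (1 − 0.003309) / (1 − 0.3191) = 3.339 mg/L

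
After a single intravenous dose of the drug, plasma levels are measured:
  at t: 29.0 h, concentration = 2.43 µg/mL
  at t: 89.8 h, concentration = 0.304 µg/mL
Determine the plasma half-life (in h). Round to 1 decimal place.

20.3 h

k = ln(C₁/C₂) / (t₂ − t₁) = ln(2.43/0.304) / (89.8 − 29.0)
  = 2.079 / 60.80 = 0.03419 h⁻¹
t½ = ln2 / k = 0.693147 / 0.03419 = 20.27 h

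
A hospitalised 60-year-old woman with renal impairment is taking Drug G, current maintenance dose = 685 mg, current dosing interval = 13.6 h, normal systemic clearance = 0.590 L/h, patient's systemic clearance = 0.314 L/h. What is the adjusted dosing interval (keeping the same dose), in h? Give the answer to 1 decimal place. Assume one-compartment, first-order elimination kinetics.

To keep the same average steady-state level, dosing rate must scale with clearance.
CL ratio = 0.314 / 0.590 = 0.5322
New interval (same dose) = 13.6 / 0.5322 = 25.55 h

25.6 h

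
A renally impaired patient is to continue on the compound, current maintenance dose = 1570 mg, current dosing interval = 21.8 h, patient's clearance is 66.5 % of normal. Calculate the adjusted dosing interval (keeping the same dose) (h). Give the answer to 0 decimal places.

To keep the same average steady-state level, dosing rate must scale with clearance.
CL ratio = 66.5 / 100 = 0.6650
New interval (same dose) = 21.8 / 0.6650 = 32.78 h

33 h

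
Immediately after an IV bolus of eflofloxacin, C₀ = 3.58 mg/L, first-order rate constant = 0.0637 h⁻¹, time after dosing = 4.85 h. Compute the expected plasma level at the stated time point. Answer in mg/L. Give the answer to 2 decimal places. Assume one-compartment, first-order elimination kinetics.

C = C₀ · e^(−k·t) = 3.580 × e^(−0.06370 × 4.85)
  = 3.580 × 0.7342 = 2.628 mg/L

2.63 mg/L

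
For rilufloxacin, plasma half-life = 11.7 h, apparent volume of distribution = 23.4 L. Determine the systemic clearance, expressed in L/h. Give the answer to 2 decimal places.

k = ln2 / t½ = 0.693147 / 11.7 = 0.05924 h⁻¹
CL = k × Vd = 0.05924 × 23.4 = 1.386 L/h

1.39 L/h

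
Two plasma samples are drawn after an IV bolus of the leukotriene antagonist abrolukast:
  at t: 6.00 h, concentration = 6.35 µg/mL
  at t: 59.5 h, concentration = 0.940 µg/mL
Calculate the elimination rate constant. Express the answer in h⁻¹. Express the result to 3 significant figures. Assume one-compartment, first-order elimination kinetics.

0.0357 h⁻¹

k = ln(C₁/C₂) / (t₂ − t₁) = ln(6.35/0.940) / (59.5 − 6.00)
  = 1.910 / 53.50 = 0.03570 h⁻¹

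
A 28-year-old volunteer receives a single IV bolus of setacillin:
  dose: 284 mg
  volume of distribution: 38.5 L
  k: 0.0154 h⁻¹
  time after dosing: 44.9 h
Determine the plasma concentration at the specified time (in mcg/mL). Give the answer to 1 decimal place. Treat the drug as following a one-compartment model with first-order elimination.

3.7 mcg/mL

C₀ = Dose / Vd = 284.0 / 38.5 = 7.377 mg/L
C = C₀ · e^(−k·t) = 7.377 × e^(−0.01540 × 44.9)
  = 7.377 × 0.5008 = 3.694 mg/L
(3.694 mg/L = 3.694 mcg/mL)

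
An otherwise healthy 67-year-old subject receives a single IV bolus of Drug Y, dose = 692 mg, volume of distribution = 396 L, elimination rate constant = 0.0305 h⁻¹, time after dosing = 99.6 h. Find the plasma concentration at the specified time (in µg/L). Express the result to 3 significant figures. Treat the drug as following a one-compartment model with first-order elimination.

C₀ = Dose / Vd = 692.0 / 396 = 1.747 mg/L
C = C₀ · e^(−k·t) = 1.747 × e^(−0.03050 × 99.6)
  = 1.747 × 0.04794 = 0.08375 mg/L
Convert: 0.08375 mg/L × 1000 = 83.75 µg/L

83.8 µg/L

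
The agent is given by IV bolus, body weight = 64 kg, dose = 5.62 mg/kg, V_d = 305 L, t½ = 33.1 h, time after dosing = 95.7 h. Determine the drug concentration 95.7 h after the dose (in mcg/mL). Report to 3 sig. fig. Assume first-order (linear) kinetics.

0.159 mcg/mL

Total dose = 5.62 × 64 = 359.7 mg
C₀ = Dose / Vd = 359.7 / 305 = 1.179 mg/L
k = ln2 / t½ = 0.693147 / 33.1 = 0.02094 h⁻¹
C = C₀ · e^(−k·t) = 1.179 × e^(−0.02094 × 95.7)
  = 1.179 × 0.1348 = 0.1589 mg/L
(0.1589 mg/L = 0.1589 mcg/mL)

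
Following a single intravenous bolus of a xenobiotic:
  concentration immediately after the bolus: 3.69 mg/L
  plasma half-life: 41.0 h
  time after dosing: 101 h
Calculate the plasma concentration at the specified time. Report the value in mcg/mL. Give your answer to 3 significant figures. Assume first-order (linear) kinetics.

k = ln2 / t½ = 0.693147 / 41.0 = 0.01691 h⁻¹
C = C₀ · e^(−k·t) = 3.690 × e^(−0.01691 × 101)
  = 3.690 × 0.1812 = 0.6686 mg/L
(0.6686 mg/L = 0.6686 mcg/mL)

0.669 mcg/mL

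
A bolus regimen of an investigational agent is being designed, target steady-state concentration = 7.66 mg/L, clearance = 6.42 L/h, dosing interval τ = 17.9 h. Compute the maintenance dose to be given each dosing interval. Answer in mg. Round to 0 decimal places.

880 mg

At steady state, Dose/τ = Css × CL.
Dose = Css × CL × τ = 7.66 × 6.420 × 17.9 = 880.3 mg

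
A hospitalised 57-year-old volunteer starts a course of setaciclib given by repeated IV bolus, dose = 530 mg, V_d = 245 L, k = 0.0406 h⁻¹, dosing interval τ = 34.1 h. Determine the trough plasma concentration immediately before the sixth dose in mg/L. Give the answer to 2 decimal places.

C₀ per dose = Dose / Vd = 530 / 245 = 2.163 mg/L
Fraction remaining after one interval: r = e^(−kτ) = e^(−0.04060 × 34.1) = 0.2505
Before dose 6, 5 doses have been given (aged 1τ, 2τ, 3τ, 4τ, 5τ).
C_trough = C₀ × (r + r² + … + r^5) = C₀ × r(1−r^5)/(1−r)
        = 2.163 × 0.2505 × (1 − 0.0009864) / (1 − 0.2505) = 0.7222 mg/L

0.72 mg/L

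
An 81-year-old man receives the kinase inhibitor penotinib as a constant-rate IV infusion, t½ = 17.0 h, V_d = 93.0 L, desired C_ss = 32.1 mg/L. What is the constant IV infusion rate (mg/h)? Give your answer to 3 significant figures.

k = ln2 / t½ = 0.693147 / 17.0 = 0.04077 h⁻¹
CL = k × Vd = 0.04077 × 93.0 = 3.792 L/h
At steady state, infusion rate R₀ = Css × CL = 32.1 × 3.792 = 121.7 mg/h

122 mg/h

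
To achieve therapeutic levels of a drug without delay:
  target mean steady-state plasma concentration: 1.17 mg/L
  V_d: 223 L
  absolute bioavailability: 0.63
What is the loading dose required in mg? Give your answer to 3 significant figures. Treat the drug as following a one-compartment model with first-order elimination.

414 mg

LD = Css × Vd / F = 1.17 × 223 / 0.63 = 414.1 mg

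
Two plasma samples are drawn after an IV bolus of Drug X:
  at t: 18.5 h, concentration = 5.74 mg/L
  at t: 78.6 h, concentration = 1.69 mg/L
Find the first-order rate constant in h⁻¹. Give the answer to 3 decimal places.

k = ln(C₁/C₂) / (t₂ − t₁) = ln(5.74/1.69) / (78.6 − 18.5)
  = 1.223 / 60.10 = 0.02035 h⁻¹

0.020 h⁻¹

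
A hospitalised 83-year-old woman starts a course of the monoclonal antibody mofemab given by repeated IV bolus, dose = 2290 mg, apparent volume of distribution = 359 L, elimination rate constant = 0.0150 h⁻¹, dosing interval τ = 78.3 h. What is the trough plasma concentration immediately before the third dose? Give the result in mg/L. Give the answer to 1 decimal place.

2.6 mg/L

C₀ per dose = Dose / Vd = 2290 / 359 = 6.379 mg/L
Fraction remaining after one interval: r = e^(−kτ) = e^(−0.01500 × 78.3) = 0.3090
Before dose 3, 2 doses have been given (aged 1τ, 2τ).
C_trough = C₀ × (r + r²) = 6.379 × (0.3090 + 0.09548) = 2.580 mg/L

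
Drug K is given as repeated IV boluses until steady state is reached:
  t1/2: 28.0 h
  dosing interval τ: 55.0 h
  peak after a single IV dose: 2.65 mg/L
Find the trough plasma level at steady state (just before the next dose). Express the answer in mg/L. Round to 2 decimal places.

k = ln2 / t½ = 0.693147 / 28.0 = 0.02476 h⁻¹
e^(−kτ) = e^(−0.02476 × 55.0) = 0.2562
Accumulation ratio R = 1 / (1 − e^(−kτ)) = 1 / (1 − 0.2562) = 1.344
Steady-state trough = C₀ × R × e^(−kτ) = 2.65 × 1.344 × 0.2562 = 0.9125 mg/L

0.91 mg/L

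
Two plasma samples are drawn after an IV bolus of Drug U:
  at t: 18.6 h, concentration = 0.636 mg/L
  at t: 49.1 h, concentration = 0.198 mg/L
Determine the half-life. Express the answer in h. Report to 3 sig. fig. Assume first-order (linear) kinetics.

k = ln(C₁/C₂) / (t₂ − t₁) = ln(0.636/0.198) / (49.1 − 18.6)
  = 1.167 / 30.50 = 0.03826 h⁻¹
t½ = ln2 / k = 0.693147 / 0.03826 = 18.12 h

18.1 h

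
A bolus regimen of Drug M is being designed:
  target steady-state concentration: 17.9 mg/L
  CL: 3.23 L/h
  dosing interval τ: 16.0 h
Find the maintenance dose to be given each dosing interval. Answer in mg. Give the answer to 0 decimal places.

925 mg

At steady state, Dose/τ = Css × CL.
Dose = Css × CL × τ = 17.9 × 3.230 × 16.0 = 925.1 mg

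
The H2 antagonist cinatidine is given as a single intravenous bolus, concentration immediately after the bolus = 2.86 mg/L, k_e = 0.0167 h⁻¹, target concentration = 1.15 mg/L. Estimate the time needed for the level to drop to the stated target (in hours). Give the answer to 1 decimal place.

t = ln(C₀ / C) / k = ln(2.860 / 1.15) / 0.01670
  = ln(2.487) / 0.01670 = 0.9111 / 0.01670 = 54.56 h

54.6 h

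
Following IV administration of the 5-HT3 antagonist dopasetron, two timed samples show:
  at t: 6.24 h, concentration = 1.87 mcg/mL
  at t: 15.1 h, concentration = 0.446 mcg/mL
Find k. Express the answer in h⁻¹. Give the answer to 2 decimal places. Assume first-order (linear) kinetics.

k = ln(C₁/C₂) / (t₂ − t₁) = ln(1.87/0.446) / (15.1 − 6.24)
  = 1.433 / 8.860 = 0.1617 h⁻¹

0.16 h⁻¹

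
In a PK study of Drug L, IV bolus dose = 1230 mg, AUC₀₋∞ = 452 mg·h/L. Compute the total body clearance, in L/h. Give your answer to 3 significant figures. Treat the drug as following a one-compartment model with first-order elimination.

2.72 L/h

CL = Dose / AUC = 1230 / 452 = 2.721 L/h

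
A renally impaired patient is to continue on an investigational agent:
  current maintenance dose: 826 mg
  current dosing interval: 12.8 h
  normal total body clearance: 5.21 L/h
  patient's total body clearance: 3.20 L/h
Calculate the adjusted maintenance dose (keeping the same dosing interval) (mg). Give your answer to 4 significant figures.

507.3 mg

To keep the same average steady-state level, dosing rate must scale with clearance.
CL ratio = 3.20 / 5.21 = 0.6142
New dose (same interval) = 826 × 0.6142 = 507.3 mg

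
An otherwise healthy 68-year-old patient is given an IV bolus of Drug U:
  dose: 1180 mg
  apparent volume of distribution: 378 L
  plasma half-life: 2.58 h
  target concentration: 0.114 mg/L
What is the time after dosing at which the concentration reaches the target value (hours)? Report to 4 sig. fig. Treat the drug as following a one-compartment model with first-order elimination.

12.32 h

C₀ = Dose / Vd = 1180 / 378 = 3.122 mg/L
k = ln2 / t½ = 0.693147 / 2.58 = 0.2687 h⁻¹
t = ln(C₀ / C) / k = ln(3.122 / 0.114) / 0.2687
  = ln(27.39) / 0.2687 = 3.310 / 0.2687 = 12.32 h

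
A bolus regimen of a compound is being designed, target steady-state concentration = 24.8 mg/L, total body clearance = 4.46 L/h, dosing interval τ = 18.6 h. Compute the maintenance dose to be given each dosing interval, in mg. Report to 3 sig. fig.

At steady state, Dose/τ = Css × CL.
Dose = Css × CL × τ = 24.8 × 4.460 × 18.6 = 2057 mg

2060 mg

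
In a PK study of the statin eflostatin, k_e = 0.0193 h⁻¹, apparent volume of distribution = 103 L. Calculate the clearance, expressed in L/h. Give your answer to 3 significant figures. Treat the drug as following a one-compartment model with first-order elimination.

CL = k × Vd = 0.0193 × 103 = 1.988 L/h

1.99 L/h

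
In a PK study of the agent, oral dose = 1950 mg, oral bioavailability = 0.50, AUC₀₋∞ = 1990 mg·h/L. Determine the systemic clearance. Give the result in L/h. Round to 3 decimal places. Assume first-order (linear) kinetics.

0.490 L/h

CL = F·Dose / AUC = 0.50 × 1950 / 1990 = 0.4899 L/h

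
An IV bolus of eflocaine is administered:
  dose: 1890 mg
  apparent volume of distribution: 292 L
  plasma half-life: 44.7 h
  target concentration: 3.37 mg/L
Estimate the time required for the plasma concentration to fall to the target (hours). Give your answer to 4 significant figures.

C₀ = Dose / Vd = 1890 / 292 = 6.473 mg/L
k = ln2 / t½ = 0.693147 / 44.7 = 0.01551 h⁻¹
t = ln(C₀ / C) / k = ln(6.473 / 3.37) / 0.01551
  = ln(1.921) / 0.01551 = 0.6528 / 0.01551 = 42.09 h

42.09 h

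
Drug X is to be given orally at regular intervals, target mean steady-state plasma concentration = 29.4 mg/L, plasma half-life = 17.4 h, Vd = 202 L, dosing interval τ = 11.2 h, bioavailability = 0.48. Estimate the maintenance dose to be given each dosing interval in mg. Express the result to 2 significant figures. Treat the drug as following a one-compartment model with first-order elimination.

5500 mg

k = ln2 / t½ = 0.693147 / 17.4 = 0.03984 h⁻¹
CL = k × Vd = 0.03984 × 202 = 8.048 L/h
At steady state, F × (Dose/τ) = Css × CL.
Dose = Css × CL × τ / F = 29.4 × 8.048 × 11.2 / 0.48 = 5521 mg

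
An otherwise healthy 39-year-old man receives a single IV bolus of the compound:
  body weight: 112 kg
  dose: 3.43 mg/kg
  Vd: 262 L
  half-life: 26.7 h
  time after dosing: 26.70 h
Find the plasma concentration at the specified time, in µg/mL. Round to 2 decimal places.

Total dose = 3.43 × 112 = 384.2 mg
C₀ = Dose / Vd = 384.2 / 262 = 1.466 mg/L
k = ln2 / t½ = 0.693147 / 26.7 = 0.02596 h⁻¹
t / t½ = 26.70 / 26.7 = 1 half-lives
C = C₀ × (1/2)^1 = 1.466 × 0.5000 = 0.7330 mg/L
(0.7330 mg/L = 0.7330 µg/mL)

0.73 µg/mL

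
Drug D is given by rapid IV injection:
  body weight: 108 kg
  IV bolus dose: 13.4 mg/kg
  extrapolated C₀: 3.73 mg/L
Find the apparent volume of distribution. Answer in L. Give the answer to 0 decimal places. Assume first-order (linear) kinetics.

Dose = 13.4 × 108 = 1447 mg
Vd = Dose / C₀ = 1447 / 3.73 = 387.9 L

388 L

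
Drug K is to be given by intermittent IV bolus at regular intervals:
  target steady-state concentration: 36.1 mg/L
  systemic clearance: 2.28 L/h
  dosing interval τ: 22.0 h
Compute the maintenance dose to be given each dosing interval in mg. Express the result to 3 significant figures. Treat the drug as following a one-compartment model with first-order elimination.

1810 mg

At steady state, Dose/τ = Css × CL.
Dose = Css × CL × τ = 36.1 × 2.280 × 22.0 = 1811 mg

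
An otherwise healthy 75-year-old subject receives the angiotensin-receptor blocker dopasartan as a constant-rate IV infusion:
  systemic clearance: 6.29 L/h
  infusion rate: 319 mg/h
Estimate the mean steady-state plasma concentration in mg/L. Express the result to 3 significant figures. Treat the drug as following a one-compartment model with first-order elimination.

50.7 mg/L

At steady state Css = R₀ / CL = 319 / 6.290 = 50.72 mg/L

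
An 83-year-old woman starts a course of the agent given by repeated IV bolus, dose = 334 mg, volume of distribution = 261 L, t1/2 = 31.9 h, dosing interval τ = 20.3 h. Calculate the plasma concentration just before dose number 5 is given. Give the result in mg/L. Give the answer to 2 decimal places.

1.91 mg/L

C₀ per dose = Dose / Vd = 334 / 261 = 1.280 mg/L
k = ln2 / t½ = 0.693147 / 31.9 = 0.02173 h⁻¹
Fraction remaining after one interval: r = e^(−kτ) = e^(−0.02173 × 20.3) = 0.6433
Before dose 5, 4 doses have been given (aged 1τ, 2τ, 3τ, 4τ).
C_trough = C₀ × (r + r² + … + r^4) = C₀ × r(1−r^4)/(1−r)
        = 1.280 × 0.6433 × (1 − 0.1713) / (1 − 0.6433) = 1.913 mg/L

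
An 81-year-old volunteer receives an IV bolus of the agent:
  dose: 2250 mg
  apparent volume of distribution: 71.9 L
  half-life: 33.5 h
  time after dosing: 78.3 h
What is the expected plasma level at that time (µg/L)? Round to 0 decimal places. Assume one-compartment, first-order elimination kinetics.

6192 µg/L

C₀ = Dose / Vd = 2250 / 71.9 = 31.29 mg/L
k = ln2 / t½ = 0.693147 / 33.5 = 0.02069 h⁻¹
C = C₀ · e^(−k·t) = 31.29 × e^(−0.02069 × 78.3)
  = 31.29 × 0.1979 = 6.192 mg/L
Convert: 6.192 mg/L × 1000 = 6192 µg/L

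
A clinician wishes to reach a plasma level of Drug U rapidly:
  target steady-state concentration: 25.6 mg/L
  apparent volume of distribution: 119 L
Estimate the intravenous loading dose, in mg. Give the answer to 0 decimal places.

3046 mg

LD = Css × Vd = 25.6 × 119 = 3046 mg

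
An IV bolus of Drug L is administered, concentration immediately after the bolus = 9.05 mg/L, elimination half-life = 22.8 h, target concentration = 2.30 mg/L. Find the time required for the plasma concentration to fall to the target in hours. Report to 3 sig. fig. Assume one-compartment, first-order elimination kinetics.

45.1 h

k = ln2 / t½ = 0.693147 / 22.8 = 0.03040 h⁻¹
t = ln(C₀ / C) / k = ln(9.050 / 2.30) / 0.03040
  = ln(3.935) / 0.03040 = 1.370 / 0.03040 = 45.07 h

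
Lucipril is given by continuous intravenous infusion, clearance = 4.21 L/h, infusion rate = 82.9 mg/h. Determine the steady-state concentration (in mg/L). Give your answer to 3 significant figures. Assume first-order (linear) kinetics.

At steady state Css = R₀ / CL = 82.9 / 4.210 = 19.69 mg/L

19.7 mg/L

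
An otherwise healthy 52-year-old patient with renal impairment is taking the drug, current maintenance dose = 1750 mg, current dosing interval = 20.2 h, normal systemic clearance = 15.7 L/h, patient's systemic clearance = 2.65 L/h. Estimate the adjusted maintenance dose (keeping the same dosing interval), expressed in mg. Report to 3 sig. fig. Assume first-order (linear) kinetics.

To keep the same average steady-state level, dosing rate must scale with clearance.
CL ratio = 2.65 / 15.7 = 0.1688
New dose (same interval) = 1750 × 0.1688 = 295.4 mg

295 mg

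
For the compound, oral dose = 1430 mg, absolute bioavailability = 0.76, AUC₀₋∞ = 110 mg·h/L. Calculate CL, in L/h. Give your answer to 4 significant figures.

9.880 L/h

CL = F·Dose / AUC = 0.76 × 1430 / 110 = 9.880 L/h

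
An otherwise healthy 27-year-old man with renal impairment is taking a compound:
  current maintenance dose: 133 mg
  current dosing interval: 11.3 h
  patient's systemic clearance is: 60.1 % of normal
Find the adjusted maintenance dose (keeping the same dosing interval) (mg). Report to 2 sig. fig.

To keep the same average steady-state level, dosing rate must scale with clearance.
CL ratio = 60.1 / 100 = 0.6010
New dose (same interval) = 133 × 0.6010 = 79.93 mg

80 mg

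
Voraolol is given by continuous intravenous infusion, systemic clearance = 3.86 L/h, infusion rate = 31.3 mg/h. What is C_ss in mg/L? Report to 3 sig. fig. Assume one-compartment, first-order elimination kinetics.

At steady state Css = R₀ / CL = 31.3 / 3.860 = 8.109 mg/L

8.11 mg/L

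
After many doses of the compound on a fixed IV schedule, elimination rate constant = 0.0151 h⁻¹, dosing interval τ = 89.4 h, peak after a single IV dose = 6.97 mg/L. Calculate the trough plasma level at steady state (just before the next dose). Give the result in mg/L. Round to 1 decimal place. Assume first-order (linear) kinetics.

2.4 mg/L

e^(−kτ) = e^(−0.01510 × 89.4) = 0.2593
Accumulation ratio R = 1 / (1 − e^(−kτ)) = 1 / (1 − 0.2593) = 1.350
Steady-state trough = C₀ × R × e^(−kτ) = 6.97 × 1.350 × 0.2593 = 2.440 mg/L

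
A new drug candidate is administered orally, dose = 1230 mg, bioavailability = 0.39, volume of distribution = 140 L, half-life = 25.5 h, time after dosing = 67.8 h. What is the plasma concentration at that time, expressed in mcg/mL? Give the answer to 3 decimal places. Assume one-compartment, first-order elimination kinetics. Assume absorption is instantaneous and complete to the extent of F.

Amount reaching circulation = F × Dose = 0.39 × 1230 = 479.7 mg
C₀ = F·Dose / Vd = 479.7 / 140 = 3.426 mg/L
k = ln2 / t½ = 0.693147 / 25.5 = 0.02718 h⁻¹
C = C₀ · e^(−k·t) = 3.426 × e^(−0.02718 × 67.8)
  = 3.426 × 0.1584 = 0.5427 mg/L
(0.5427 mg/L = 0.5427 mcg/mL)

0.543 mcg/mL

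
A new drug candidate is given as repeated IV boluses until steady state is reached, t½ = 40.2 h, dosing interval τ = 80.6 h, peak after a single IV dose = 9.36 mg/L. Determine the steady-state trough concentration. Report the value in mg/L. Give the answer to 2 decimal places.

3.11 mg/L

k = ln2 / t½ = 0.693147 / 40.2 = 0.01724 h⁻¹
e^(−kτ) = e^(−0.01724 × 80.6) = 0.2492
Accumulation ratio R = 1 / (1 − e^(−kτ)) = 1 / (1 − 0.2492) = 1.332
Steady-state trough = C₀ × R × e^(−kτ) = 9.36 × 1.332 × 0.2492 = 3.107 mg/L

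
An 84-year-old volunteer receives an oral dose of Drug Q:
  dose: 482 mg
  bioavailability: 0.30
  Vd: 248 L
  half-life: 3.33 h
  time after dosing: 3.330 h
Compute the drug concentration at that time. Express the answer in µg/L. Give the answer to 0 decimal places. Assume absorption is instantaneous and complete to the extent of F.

292 µg/L

Amount reaching circulation = F × Dose = 0.30 × 482.0 = 144.6 mg
C₀ = F·Dose / Vd = 144.6 / 248 = 0.5831 mg/L
k = ln2 / t½ = 0.693147 / 3.33 = 0.2082 h⁻¹
t / t½ = 3.330 / 3.33 = 1 half-lives
C = C₀ × (1/2)^1 = 0.5831 × 0.5000 = 0.2916 mg/L
Convert: 0.2916 mg/L × 1000 = 291.6 µg/L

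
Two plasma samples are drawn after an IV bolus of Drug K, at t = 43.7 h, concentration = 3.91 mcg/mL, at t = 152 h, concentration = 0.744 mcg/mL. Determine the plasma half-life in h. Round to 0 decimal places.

k = ln(C₁/C₂) / (t₂ − t₁) = ln(3.91/0.744) / (152 − 43.7)
  = 1.659 / 108.3 = 0.01532 h⁻¹
t½ = ln2 / k = 0.693147 / 0.01532 = 45.24 h

45 h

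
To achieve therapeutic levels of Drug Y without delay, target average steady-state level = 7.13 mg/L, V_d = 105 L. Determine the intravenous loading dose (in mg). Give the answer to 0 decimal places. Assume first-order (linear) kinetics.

749 mg

LD = Css × Vd = 7.13 × 105 = 748.7 mg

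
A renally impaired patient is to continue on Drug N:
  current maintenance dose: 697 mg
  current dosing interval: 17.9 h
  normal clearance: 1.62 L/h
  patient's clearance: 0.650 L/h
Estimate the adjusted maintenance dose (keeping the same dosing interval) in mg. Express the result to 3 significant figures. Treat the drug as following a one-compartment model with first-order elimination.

To keep the same average steady-state level, dosing rate must scale with clearance.
CL ratio = 0.650 / 1.62 = 0.4012
New dose (same interval) = 697 × 0.4012 = 279.6 mg

280 mg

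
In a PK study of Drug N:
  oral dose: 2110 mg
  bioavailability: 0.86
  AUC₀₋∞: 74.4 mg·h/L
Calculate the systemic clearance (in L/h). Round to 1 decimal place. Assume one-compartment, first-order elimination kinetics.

24.4 L/h

CL = F·Dose / AUC = 0.86 × 2110 / 74.4 = 24.39 L/h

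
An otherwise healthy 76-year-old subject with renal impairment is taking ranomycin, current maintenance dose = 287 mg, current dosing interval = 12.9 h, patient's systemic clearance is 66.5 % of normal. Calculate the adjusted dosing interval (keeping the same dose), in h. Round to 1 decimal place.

To keep the same average steady-state level, dosing rate must scale with clearance.
CL ratio = 66.5 / 100 = 0.6650
New interval (same dose) = 12.9 / 0.6650 = 19.40 h

19.4 h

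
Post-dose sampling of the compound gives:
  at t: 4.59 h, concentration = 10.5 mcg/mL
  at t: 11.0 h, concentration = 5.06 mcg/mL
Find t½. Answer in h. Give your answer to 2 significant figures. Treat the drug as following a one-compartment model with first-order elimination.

6.1 h

k = ln(C₁/C₂) / (t₂ − t₁) = ln(10.5/5.06) / (11.0 − 4.59)
  = 0.7300 / 6.410 = 0.1139 h⁻¹
t½ = ln2 / k = 0.693147 / 0.1139 = 6.086 h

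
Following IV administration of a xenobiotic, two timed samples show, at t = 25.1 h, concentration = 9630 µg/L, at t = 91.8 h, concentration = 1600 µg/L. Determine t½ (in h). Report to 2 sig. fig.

26 h

k = ln(C₁/C₂) / (t₂ − t₁) = ln(9630/1600) / (91.8 − 25.1)
  = 1.795 / 66.70 = 0.02691 h⁻¹
t½ = ln2 / k = 0.693147 / 0.02691 = 25.76 h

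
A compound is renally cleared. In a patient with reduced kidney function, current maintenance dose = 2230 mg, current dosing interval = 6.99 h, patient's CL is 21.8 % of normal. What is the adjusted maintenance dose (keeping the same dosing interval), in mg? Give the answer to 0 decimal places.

To keep the same average steady-state level, dosing rate must scale with clearance.
CL ratio = 21.8 / 100 = 0.2180
New dose (same interval) = 2230 × 0.2180 = 486.1 mg

486 mg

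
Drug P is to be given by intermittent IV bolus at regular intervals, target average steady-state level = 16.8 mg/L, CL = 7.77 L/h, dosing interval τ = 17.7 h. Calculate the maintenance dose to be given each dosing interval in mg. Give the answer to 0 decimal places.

2310 mg

At steady state, Dose/τ = Css × CL.
Dose = Css × CL × τ = 16.8 × 7.770 × 17.7 = 2310 mg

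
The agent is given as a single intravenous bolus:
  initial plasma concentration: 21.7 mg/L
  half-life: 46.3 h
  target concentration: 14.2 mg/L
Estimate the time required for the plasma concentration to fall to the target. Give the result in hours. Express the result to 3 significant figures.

k = ln2 / t½ = 0.693147 / 46.3 = 0.01497 h⁻¹
t = ln(C₀ / C) / k = ln(21.70 / 14.2) / 0.01497
  = ln(1.528) / 0.01497 = 0.4240 / 0.01497 = 28.32 h

28.3 h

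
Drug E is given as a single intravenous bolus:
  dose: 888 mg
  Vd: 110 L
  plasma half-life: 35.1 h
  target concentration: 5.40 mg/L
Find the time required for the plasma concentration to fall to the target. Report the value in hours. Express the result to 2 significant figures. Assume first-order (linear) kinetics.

20 h

C₀ = Dose / Vd = 888.0 / 110 = 8.073 mg/L
k = ln2 / t½ = 0.693147 / 35.1 = 0.01975 h⁻¹
t = ln(C₀ / C) / k = ln(8.073 / 5.40) / 0.01975
  = ln(1.495) / 0.01975 = 0.4021 / 0.01975 = 20.36 h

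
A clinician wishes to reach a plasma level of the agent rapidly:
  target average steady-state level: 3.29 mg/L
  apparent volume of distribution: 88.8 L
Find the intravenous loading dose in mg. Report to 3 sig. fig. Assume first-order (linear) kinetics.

LD = Css × Vd = 3.29 × 88.8 = 292.2 mg

292 mg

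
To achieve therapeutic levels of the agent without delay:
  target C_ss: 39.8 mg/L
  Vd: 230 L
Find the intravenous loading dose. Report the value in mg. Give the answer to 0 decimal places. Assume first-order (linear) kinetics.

LD = Css × Vd = 39.8 × 230 = 9154 mg

9154 mg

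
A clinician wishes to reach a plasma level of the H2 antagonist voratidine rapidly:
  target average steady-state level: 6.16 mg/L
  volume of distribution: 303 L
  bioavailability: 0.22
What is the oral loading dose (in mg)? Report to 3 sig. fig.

LD = Css × Vd / F = 6.16 × 303 / 0.22 = 8484 mg

8480 mg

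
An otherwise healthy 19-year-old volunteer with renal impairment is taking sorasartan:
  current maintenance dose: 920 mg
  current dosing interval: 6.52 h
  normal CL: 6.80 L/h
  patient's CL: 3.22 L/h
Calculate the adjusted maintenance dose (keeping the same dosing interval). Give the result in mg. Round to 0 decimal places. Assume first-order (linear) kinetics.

436 mg

To keep the same average steady-state level, dosing rate must scale with clearance.
CL ratio = 3.22 / 6.80 = 0.4735
New dose (same interval) = 920 × 0.4735 = 435.6 mg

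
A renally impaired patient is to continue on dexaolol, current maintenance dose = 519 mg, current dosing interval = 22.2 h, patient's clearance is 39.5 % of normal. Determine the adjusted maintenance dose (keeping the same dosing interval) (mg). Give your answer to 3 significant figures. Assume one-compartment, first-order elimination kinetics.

205 mg

To keep the same average steady-state level, dosing rate must scale with clearance.
CL ratio = 39.5 / 100 = 0.3950
New dose (same interval) = 519 × 0.3950 = 205.0 mg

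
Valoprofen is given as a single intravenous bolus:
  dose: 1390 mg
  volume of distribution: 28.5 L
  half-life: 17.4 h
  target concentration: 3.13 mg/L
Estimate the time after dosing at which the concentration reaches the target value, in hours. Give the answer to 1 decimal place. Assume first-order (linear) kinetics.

C₀ = Dose / Vd = 1390 / 28.5 = 48.77 mg/L
k = ln2 / t½ = 0.693147 / 17.4 = 0.03984 h⁻¹
t = ln(C₀ / C) / k = ln(48.77 / 3.13) / 0.03984
  = ln(15.58) / 0.03984 = 2.746 / 0.03984 = 68.93 h

68.9 h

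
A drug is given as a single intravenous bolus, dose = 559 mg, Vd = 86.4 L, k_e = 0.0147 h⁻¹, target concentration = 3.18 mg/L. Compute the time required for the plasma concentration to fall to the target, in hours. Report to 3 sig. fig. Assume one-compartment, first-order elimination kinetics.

48.3 h

C₀ = Dose / Vd = 559.0 / 86.4 = 6.470 mg/L
t = ln(C₀ / C) / k = ln(6.470 / 3.18) / 0.01470
  = ln(2.035) / 0.01470 = 0.7105 / 0.01470 = 48.33 h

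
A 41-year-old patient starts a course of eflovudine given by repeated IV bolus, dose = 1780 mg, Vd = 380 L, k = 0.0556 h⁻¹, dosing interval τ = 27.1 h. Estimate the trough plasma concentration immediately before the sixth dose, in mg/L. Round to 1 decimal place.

1.3 mg/L

C₀ per dose = Dose / Vd = 1780 / 380 = 4.684 mg/L
Fraction remaining after one interval: r = e^(−kτ) = e^(−0.05560 × 27.1) = 0.2216
Before dose 6, 5 doses have been given (aged 1τ, 2τ, 3τ, 4τ, 5τ).
C_trough = C₀ × (r + r² + … + r^5) = C₀ × r(1−r^5)/(1−r)
        = 4.684 × 0.2216 × (1 − 0.0005344) / (1 − 0.2216) = 1.333 mg/L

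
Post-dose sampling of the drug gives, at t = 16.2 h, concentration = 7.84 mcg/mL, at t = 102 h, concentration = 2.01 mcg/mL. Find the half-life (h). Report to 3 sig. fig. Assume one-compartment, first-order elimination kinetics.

43.7 h

k = ln(C₁/C₂) / (t₂ − t₁) = ln(7.84/2.01) / (102 − 16.2)
  = 1.361 / 85.80 = 0.01586 h⁻¹
t½ = ln2 / k = 0.693147 / 0.01586 = 43.70 h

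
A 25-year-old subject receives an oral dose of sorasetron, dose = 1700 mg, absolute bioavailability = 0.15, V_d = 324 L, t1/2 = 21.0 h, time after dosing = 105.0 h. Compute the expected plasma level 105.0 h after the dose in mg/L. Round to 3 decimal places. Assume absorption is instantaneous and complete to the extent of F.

0.025 mg/L

Amount reaching circulation = F × Dose = 0.15 × 1700 = 255.0 mg
C₀ = F·Dose / Vd = 255.0 / 324 = 0.7870 mg/L
k = ln2 / t½ = 0.693147 / 21.0 = 0.03301 h⁻¹
t / t½ = 105.0 / 21.0 = 5 half-lives
C = C₀ × (1/2)^5 = 0.7870 × 0.03125 = 0.02459 mg/L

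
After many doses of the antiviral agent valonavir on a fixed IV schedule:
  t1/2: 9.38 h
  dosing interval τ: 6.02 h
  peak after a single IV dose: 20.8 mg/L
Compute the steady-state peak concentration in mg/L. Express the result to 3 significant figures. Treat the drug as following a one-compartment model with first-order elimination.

k = ln2 / t½ = 0.693147 / 9.38 = 0.07390 h⁻¹
e^(−kτ) = e^(−0.07390 × 6.02) = 0.6409
Accumulation ratio R = 1 / (1 − e^(−kτ)) = 1 / (1 − 0.6409) = 2.785
Steady-state peak = C₀ × R = 20.8 × 2.785 = 57.93 mg/L

57.9 mg/L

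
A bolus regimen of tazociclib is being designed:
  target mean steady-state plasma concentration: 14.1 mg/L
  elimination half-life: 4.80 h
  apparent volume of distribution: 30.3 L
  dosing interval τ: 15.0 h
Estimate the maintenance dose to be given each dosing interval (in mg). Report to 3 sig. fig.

925 mg

k = ln2 / t½ = 0.693147 / 4.80 = 0.1444 h⁻¹
CL = k × Vd = 0.1444 × 30.3 = 4.375 L/h
At steady state, Dose/τ = Css × CL.
Dose = Css × CL × τ = 14.1 × 4.375 × 15.0 = 925.3 mg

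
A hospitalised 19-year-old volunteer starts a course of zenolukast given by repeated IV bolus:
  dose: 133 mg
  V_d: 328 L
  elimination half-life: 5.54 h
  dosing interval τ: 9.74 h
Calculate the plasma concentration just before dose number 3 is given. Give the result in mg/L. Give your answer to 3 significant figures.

C₀ per dose = Dose / Vd = 133 / 328 = 0.4055 mg/L
k = ln2 / t½ = 0.693147 / 5.54 = 0.1251 h⁻¹
Fraction remaining after one interval: r = e^(−kτ) = e^(−0.1251 × 9.74) = 0.2957
Before dose 3, 2 doses have been given (aged 1τ, 2τ).
C_trough = C₀ × (r + r²) = 0.4055 × (0.2957 + 0.08744) = 0.1554 mg/L

0.155 mg/L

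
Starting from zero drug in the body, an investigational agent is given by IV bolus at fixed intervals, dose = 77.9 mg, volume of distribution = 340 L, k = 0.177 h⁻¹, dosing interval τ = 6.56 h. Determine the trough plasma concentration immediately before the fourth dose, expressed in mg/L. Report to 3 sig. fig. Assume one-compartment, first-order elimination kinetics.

C₀ per dose = Dose / Vd = 77.9 / 340 = 0.2291 mg/L
Fraction remaining after one interval: r = e^(−kτ) = e^(−0.1770 × 6.56) = 0.3131
Before dose 4, 3 doses have been given (aged 1τ, 2τ, 3τ).
C_trough = C₀ × (r + r² + … + r^3) = C₀ × r(1−r^3)/(1−r)
        = 0.2291 × 0.3131 × (1 − 0.03069) / (1 − 0.3131) = 0.1012 mg/L

0.101 mg/L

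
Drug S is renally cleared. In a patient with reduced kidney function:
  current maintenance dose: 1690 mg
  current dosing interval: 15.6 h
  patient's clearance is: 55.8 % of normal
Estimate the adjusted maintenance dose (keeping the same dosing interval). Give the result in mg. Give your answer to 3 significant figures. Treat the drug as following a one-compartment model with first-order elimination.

To keep the same average steady-state level, dosing rate must scale with clearance.
CL ratio = 55.8 / 100 = 0.5580
New dose (same interval) = 1690 × 0.5580 = 943.0 mg

943 mg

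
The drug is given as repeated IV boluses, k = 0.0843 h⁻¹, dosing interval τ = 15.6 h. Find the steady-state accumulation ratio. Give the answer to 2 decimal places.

1.37

e^(−kτ) = e^(−0.08430 × 15.6) = 0.2685
Accumulation ratio R = 1 / (1 − e^(−kτ)) = 1 / (1 − 0.2685) = 1.367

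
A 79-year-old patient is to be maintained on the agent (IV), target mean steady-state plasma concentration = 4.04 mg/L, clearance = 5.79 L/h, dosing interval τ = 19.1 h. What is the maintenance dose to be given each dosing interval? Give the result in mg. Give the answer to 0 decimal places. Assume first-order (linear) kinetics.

447 mg

At steady state, Dose/τ = Css × CL.
Dose = Css × CL × τ = 4.04 × 5.790 × 19.1 = 446.8 mg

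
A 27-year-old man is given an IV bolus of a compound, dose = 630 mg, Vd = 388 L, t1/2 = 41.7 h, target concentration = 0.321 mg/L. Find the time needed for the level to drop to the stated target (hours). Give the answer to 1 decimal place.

C₀ = Dose / Vd = 630.0 / 388 = 1.624 mg/L
k = ln2 / t½ = 0.693147 / 41.7 = 0.01662 h⁻¹
t = ln(C₀ / C) / k = ln(1.624 / 0.321) / 0.01662
  = ln(5.059) / 0.01662 = 1.621 / 0.01662 = 97.53 h

97.5 h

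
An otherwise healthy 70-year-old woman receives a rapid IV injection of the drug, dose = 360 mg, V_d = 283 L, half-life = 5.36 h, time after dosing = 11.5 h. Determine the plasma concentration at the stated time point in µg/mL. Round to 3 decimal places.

C₀ = Dose / Vd = 360.0 / 283 = 1.272 mg/L
k = ln2 / t½ = 0.693147 / 5.36 = 0.1293 h⁻¹
C = C₀ · e^(−k·t) = 1.272 × e^(−0.1293 × 11.5)
  = 1.272 × 0.2261 = 0.2876 mg/L
(0.2876 mg/L = 0.2876 µg/mL)

0.288 µg/mL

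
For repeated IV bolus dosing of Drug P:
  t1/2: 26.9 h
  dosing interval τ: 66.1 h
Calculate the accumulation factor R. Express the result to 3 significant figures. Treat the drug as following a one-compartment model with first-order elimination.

k = ln2 / t½ = 0.693147 / 26.9 = 0.02577 h⁻¹
e^(−kτ) = e^(−0.02577 × 66.1) = 0.1821
Accumulation ratio R = 1 / (1 − e^(−kτ)) = 1 / (1 − 0.1821) = 1.223

1.22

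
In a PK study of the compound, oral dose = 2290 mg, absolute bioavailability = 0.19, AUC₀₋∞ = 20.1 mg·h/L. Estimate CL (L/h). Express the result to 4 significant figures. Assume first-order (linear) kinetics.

CL = F·Dose / AUC = 0.19 × 2290 / 20.1 = 21.65 L/h

21.65 L/h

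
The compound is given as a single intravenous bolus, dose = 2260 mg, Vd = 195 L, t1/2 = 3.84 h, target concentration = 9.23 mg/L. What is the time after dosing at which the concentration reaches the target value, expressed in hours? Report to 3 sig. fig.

C₀ = Dose / Vd = 2260 / 195 = 11.59 mg/L
k = ln2 / t½ = 0.693147 / 3.84 = 0.1805 h⁻¹
t = ln(C₀ / C) / k = ln(11.59 / 9.23) / 0.1805
  = ln(1.256) / 0.1805 = 0.2279 / 0.1805 = 1.263 h

1.26 h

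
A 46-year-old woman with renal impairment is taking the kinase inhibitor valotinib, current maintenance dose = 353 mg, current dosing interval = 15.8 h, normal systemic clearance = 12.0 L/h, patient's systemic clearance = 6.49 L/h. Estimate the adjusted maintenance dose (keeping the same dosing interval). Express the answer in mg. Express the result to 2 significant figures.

190 mg

To keep the same average steady-state level, dosing rate must scale with clearance.
CL ratio = 6.49 / 12.0 = 0.5408
New dose (same interval) = 353 × 0.5408 = 190.9 mg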